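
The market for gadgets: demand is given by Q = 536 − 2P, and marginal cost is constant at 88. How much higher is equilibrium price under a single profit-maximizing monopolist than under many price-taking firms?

Inverting demand: P = 268 − 0.5Q.
Under competition P = MC = 88, so Q = (268 − 88)/0.5 = 360.
The monopolist equates marginal revenue to marginal cost: 268 − Q = 88, so Q = 180. From demand, P = 178.
Change in equilibrium price: 178 − 88 = 90.

P rises by 90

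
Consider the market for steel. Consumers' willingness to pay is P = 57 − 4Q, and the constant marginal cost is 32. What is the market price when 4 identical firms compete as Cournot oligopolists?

P = 37

Cournot with 4 identical firms: the symmetric best-response condition is 57 − 20q = 32. Each firm produces q = 1.25, total output Q = 5, price P = 37.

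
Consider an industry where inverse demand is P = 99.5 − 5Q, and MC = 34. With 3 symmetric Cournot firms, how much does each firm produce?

With 3 symmetric Cournot firms, each firm's FOC gives 99.5 − 20q = 34, so q = 3.275, Q = 3·3.275 = 9.825, and P = 50.375.

q_i = 3.275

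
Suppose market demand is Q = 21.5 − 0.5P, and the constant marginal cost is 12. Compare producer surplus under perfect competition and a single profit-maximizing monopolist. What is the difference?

Producer surplus rises by 120.125

Inverting demand: P = 43 − 2Q.
Competitive firms price at marginal cost: P = 12, giving Q = 15.5.
PS = (12 − 12)·15.5 = 0.
Monopoly sets MR = MC: 43 − 4Q = 12 ⇒ Q = 7.75, P = 43 − 2·7.75 = 27.5.
PS = (27.5 − 12)·7.75 = 120.125.
Change in producer surplus: 120.125 − 0 = 120.125.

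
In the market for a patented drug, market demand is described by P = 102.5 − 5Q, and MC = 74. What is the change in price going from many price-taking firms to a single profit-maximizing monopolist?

Competitive firms price at marginal cost: P = 74, giving Q = 5.7.
Monopoly sets MR = MC: 102.5 − 10Q = 74 ⇒ Q = 2.85, P = 102.5 − 5·2.85 = 88.25.
Change in price: 88.25 − 74 = 14.25.

Price rises by 14.25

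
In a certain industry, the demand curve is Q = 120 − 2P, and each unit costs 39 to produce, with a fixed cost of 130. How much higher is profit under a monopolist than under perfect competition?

Inverting demand: P = 60 − 0.5Q.
Competitive firms price at marginal cost: P = 39, giving Q = 42.
Profit = (39 − 39)·42 − 130 = −130.
The monopolist equates marginal revenue to marginal cost: 60 − Q = 39, so Q = 21. From demand, P = 49.5.
Profit = (49.5 − 39)·21 − 130 = 90.5.
Change in profit: 90.5 − −130 = 220.5.

Profit rises by 220.5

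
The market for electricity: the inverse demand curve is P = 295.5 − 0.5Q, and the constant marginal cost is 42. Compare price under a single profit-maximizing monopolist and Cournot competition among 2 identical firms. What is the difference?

A monopolist chooses Q where MR = MC. MR = 295.5 − Q; setting this equal to 42 gives Q = 253.5 and P = 168.75.
Cournot with 2 identical firms: the symmetric best-response condition is 295.5 − 1.5q = 42. Each firm produces q = 169, total output Q = 338, price P = 126.5.
Change in price: 126.5 − 168.75 = −42.25.

Price falls by 42.25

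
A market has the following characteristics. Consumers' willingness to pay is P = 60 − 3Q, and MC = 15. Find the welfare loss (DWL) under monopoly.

DWL = 84.375

Under competition P = MC = 15, so Q = (60 − 15)/3 = 15.
Monopoly sets MR = MC: 60 − 6Q = 15 ⇒ Q = 7.5, P = 60 − 3·7.5 = 37.5.
DWL is the triangle between Q = 7.5 and Q = 15: ½·(15 − 7.5)·(37.5 − 15) = 84.375.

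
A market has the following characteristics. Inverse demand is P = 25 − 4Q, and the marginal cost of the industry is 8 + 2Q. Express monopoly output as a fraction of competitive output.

Q_m/Q_c = 0.6

Monopoly sets MR = MC: 25 − 8Q = 8 + 2Q ⇒ Q = 1.7, P = 25 − 4·1.7 = 18.2.
Under competition P = MC: 25 − 4Q = 8 + 2Q ⇒ Q = 17/6, P = 41/3.
Ratio Q_m/Q_c = 1.7/(17/6) = 0.6.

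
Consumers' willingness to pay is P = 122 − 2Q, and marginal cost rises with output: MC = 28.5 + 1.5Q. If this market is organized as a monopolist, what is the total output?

Q = 17

Monopoly sets MR = MC: 122 − 4Q = 28.5 + 1.5Q ⇒ Q = 17, P = 122 − 2·17 = 88.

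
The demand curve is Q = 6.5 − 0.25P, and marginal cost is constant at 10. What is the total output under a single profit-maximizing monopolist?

Inverting demand: P = 26 − 4Q.
Monopoly sets MR = MC: 26 − 8Q = 10 ⇒ Q = 2, P = 26 − 4·2 = 18.

Q = 2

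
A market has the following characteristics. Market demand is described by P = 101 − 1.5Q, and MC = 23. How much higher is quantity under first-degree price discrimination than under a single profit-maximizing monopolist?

Quantity rises by 26

A monopolist chooses Q where MR = MC. MR = 101 − 3Q; setting this equal to 23 gives Q = 26 and P = 62.
Under first-degree price discrimination the firm charges each unit its demand price and produces up to where P = MC, i.e. Q = 52. Consumer surplus is zero; producer surplus equals total surplus.
Change in quantity: 52 − 26 = 26.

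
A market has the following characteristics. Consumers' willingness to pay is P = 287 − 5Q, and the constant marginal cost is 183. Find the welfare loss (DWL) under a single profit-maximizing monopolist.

Competitive firms price at marginal cost: P = 183, giving Q = 20.8.
A monopolist chooses Q where MR = MC. MR = 287 − 10Q; setting this equal to 183 gives Q = 10.4 and P = 235.
DWL is the triangle between Q = 10.4 and Q = 20.8: ½·(20.8 − 10.4)·(235 − 183) = 270.4.

DWL = 270.4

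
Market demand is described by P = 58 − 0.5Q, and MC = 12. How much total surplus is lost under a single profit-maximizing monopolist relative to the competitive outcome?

DWL = 529

Under competition P = MC = 12, so Q = (58 − 12)/0.5 = 92.
Monopoly sets MR = MC: 58 − Q = 12 ⇒ Q = 46, P = 58 − 0.5·46 = 35.
DWL is the triangle between Q = 46 and Q = 92: ½·(92 − 46)·(35 − 12) = 529.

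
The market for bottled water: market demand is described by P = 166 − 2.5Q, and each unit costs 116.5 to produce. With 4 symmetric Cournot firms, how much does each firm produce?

q_i = 3.96

With 4 symmetric Cournot firms, each firm's FOC gives 166 − 12.5q = 116.5, so q = 3.96, Q = 4·3.96 = 15.84, and P = 126.4.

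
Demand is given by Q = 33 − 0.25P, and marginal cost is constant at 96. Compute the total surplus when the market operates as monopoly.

Inverting demand: P = 132 − 4Q.
The monopolist equates marginal revenue to marginal cost: 132 − 8Q = 96, so Q = 4.5. From demand, P = 114.
CS = ½·(132 − 114)·4.5 = 40.5; PS = (114 − 96)·4.5 = 81; TS = 121.5.

TS = 121.5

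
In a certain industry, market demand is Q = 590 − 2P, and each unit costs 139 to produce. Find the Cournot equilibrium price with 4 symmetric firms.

P = 170.2

Inverting demand: P = 295 − 0.5Q.
In a 4-firm Cournot equilibrium, symmetry and the first-order condition give q = (295 − 139)/(2.5) = 62.4. So Q = 249.6 and P = 170.2.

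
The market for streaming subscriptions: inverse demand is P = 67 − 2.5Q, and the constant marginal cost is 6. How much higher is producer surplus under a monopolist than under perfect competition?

Producer surplus rises by 372.1

Competitive firms price at marginal cost: P = 6, giving Q = 24.4.
PS = (6 − 6)·24.4 = 0.
Monopoly sets MR = MC: 67 − 5Q = 6 ⇒ Q = 12.2, P = 67 − 2.5·12.2 = 36.5.
PS = (36.5 − 6)·12.2 = 372.1.
Change in producer surplus: 372.1 − 0 = 372.1.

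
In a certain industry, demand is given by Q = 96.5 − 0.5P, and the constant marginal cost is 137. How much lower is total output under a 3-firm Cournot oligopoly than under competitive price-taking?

Inverting demand: P = 193 − 2Q.
Under competition P = MC = 137, so Q = (193 − 137)/2 = 28.
In a 3-firm Cournot equilibrium, symmetry and the first-order condition give q = (193 − 137)/(8) = 7. So Q = 21 and P = 151.
Change in total output: 21 − 28 = −7.

Q falls by 7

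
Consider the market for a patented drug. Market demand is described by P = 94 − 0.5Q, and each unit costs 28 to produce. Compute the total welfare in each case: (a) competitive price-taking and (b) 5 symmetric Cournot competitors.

Competition: TS = 4356; Cournot: TS = 4235

Under competition P = MC = 28, so Q = (94 − 28)/0.5 = 132.
CS = ½·(94 − 28)·132 = 4356; PS = (28 − 28)·132 = 0; TS = 4356.
In a 5-firm Cournot equilibrium, symmetry and the first-order condition give q = (94 − 28)/(3) = 22. So Q = 110 and P = 39.
CS = ½·(94 − 39)·110 = 3025; PS = (39 − 28)·110 = 1210; TS = 4235.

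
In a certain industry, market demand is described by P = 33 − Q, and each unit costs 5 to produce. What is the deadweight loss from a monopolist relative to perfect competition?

DWL = 98

Perfect competition: P = MC = 5, so 33 − Q = 5 and Q = 28.
A monopolist chooses Q where MR = MC. MR = 33 − 2Q; setting this equal to 5 gives Q = 14 and P = 19.
DWL is the triangle between Q = 14 and Q = 28: ½·(28 − 14)·(19 − 5) = 98.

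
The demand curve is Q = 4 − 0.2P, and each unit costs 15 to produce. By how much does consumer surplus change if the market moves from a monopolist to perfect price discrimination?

CS falls by 0.625

Inverting demand: P = 20 − 5Q.
Monopoly sets MR = MC: 20 − 10Q = 15 ⇒ Q = 0.5, P = 20 − 5·0.5 = 17.5.
CS = ½·(20 − 17.5)·0.5 = 0.625.
Under first-degree price discrimination the firm charges each unit its demand price and produces up to where P = MC, i.e. Q = 1. Consumer surplus is zero; producer surplus equals total surplus.
CS = 0.
Change in consumer surplus: 0 − 0.625 = −0.625.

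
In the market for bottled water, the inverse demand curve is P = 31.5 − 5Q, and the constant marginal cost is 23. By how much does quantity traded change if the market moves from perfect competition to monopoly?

Perfect competition: P = MC = 23, so 31.5 − 5Q = 23 and Q = 1.7.
The monopolist equates marginal revenue to marginal cost: 31.5 − 10Q = 23, so Q = 0.85. From demand, P = 27.25.
Change in quantity traded: 0.85 − 1.7 = −0.85.

Quantity traded falls by 0.85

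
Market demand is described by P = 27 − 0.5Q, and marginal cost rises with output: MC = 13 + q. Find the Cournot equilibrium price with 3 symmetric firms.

P = 20

With 3 symmetric Cournot firms, each firm's FOC gives 27 − 2q = 13 + q, so q = 14/3, Q = 3·14/3 = 14, and P = 20.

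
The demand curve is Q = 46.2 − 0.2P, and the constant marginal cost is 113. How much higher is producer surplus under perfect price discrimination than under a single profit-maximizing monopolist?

Inverting demand: P = 231 − 5Q.
The monopolist equates marginal revenue to marginal cost: 231 − 10Q = 113, so Q = 11.8. From demand, P = 172.
PS = (172 − 113)·11.8 = 696.2.
Under first-degree price discrimination the firm charges each unit its demand price and produces up to where P = MC, i.e. Q = 23.6. Consumer surplus is zero; producer surplus equals total surplus.
PS = ½·(231 − 113)·23.6 = 1392.4.
Change in producer surplus: 1392.4 − 696.2 = 696.2.

PS rises by 696.2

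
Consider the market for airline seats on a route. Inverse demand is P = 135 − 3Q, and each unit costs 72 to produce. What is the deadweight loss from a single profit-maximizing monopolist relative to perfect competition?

DWL = 165.375

Under competition P = MC = 72, so Q = (135 − 72)/3 = 21.
Monopoly sets MR = MC: 135 − 6Q = 72 ⇒ Q = 10.5, P = 135 − 3·10.5 = 103.5.
DWL is the triangle between Q = 10.5 and Q = 21: ½·(21 − 10.5)·(103.5 − 72) = 165.375.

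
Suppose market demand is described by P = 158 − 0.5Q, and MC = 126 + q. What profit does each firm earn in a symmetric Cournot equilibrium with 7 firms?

With 7 symmetric Cournot firms, each firm's FOC gives 158 − 4q = 126 + q, so q = 6.4, Q = 7·6.4 = 44.8, and P = 135.6.
Each firm's profit = 135.6·6.4 − (126·6.4 + ½·1·6.4²) = 40.96.

π_i = 40.96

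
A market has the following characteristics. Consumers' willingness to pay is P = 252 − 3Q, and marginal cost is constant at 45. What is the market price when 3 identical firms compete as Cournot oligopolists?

Cournot with 3 identical firms: the symmetric best-response condition is 252 − 12q = 45. Each firm produces q = 17.25, total output Q = 51.75, price P = 96.75.

P = 96.75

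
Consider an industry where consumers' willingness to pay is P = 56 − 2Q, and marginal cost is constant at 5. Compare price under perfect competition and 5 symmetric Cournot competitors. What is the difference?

Under competition P = MC = 5, so Q = (56 − 5)/2 = 25.5.
Cournot with 5 identical firms: the symmetric best-response condition is 56 − 12q = 5. Each firm produces q = 4.25, total output Q = 21.25, price P = 13.5.
Change in price: 13.5 − 5 = 8.5.

Price rises by 8.5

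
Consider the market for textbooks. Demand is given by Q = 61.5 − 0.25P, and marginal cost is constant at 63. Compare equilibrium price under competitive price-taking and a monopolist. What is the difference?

P rises by 91.5

Inverting demand: P = 246 − 4Q.
Competitive firms price at marginal cost: P = 63, giving Q = 45.75.
The monopolist equates marginal revenue to marginal cost: 246 − 8Q = 63, so Q = 22.875. From demand, P = 154.5.
Change in equilibrium price: 154.5 − 63 = 91.5.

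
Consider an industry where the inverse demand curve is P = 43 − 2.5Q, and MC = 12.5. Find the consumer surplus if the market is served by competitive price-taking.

CS = 186.05

Under competition P = MC = 12.5, so Q = (43 − 12.5)/2.5 = 12.2.
CS = ½·(43 − 12.5)·12.2 = 186.05.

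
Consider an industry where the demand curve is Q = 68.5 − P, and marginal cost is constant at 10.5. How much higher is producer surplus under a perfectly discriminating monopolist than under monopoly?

Inverting demand: P = 68.5 − Q.
Monopoly sets MR = MC: 68.5 − 2Q = 10.5 ⇒ Q = 29, P = 68.5 − 29 = 39.5.
PS = (39.5 − 10.5)·29 = 841.
With perfect price discrimination, output is the efficient level Q = 58 (where demand meets MC), but every buyer pays their willingness to pay: CS = 0 and PS = total surplus.
PS = ½·(68.5 − 10.5)·58 = 1682.
Change in producer surplus: 1682 − 841 = 841.

PS rises by 841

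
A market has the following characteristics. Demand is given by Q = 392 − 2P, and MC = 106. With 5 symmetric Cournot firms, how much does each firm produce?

Inverting demand: P = 196 − 0.5Q.
In a 5-firm Cournot equilibrium, symmetry and the first-order condition give q = (196 − 106)/(3) = 30. So Q = 150 and P = 121.

q_i = 30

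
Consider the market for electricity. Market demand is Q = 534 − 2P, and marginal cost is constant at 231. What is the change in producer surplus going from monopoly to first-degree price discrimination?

Inverting demand: P = 267 − 0.5Q.
The monopolist equates marginal revenue to marginal cost: 267 − Q = 231, so Q = 36. From demand, P = 249.
PS = (249 − 231)·36 = 648.
Under first-degree price discrimination the firm charges each unit its demand price and produces up to where P = MC, i.e. Q = 72. Consumer surplus is zero; producer surplus equals total surplus.
PS = ½·(267 − 231)·72 = 1296.
Change in producer surplus: 1296 − 648 = 648.

PS rises by 648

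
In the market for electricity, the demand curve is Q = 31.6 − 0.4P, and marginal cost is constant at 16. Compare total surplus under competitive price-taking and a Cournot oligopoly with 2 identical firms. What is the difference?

Inverting demand: P = 79 − 2.5Q.
Perfect competition: P = MC = 16, so 79 − 2.5Q = 16 and Q = 25.2.
CS = ½·(79 − 16)·25.2 = 793.8; PS = (16 − 16)·25.2 = 0; TS = 793.8.
With 2 symmetric Cournot firms, each firm's FOC gives 79 − 7.5q = 16, so q = 8.4, Q = 2·8.4 = 16.8, and P = 37.
CS = ½·(79 − 37)·16.8 = 352.8; PS = (37 − 16)·16.8 = 352.8; TS = 705.6.
Change in total surplus: 705.6 − 793.8 = −88.2.

TS falls by 88.2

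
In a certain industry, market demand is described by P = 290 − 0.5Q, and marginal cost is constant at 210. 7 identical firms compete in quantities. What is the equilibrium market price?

P = 220

In a 7-firm Cournot equilibrium, symmetry and the first-order condition give q = (290 − 210)/(4) = 20. So Q = 140 and P = 220.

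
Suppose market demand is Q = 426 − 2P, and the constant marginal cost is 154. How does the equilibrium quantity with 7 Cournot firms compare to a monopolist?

Cournot: Q = 103.25; Monopoly: Q = 59

Inverting demand: P = 213 − 0.5Q.
With 7 symmetric Cournot firms, each firm's FOC gives 213 − 4q = 154, so q = 14.75, Q = 7·14.75 = 103.25, and P = 161.375.
Monopoly sets MR = MC: 213 − Q = 154 ⇒ Q = 59, P = 213 − 0.5·59 = 183.5.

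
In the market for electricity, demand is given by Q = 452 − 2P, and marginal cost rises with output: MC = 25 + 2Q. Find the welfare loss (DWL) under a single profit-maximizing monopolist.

DWL = 224.45

Inverting demand: P = 226 − 0.5Q.
Under competition P = MC: 226 − 0.5Q = 25 + 2Q ⇒ Q = 80.4, P = 185.8.
Monopoly sets MR = MC: 226 − Q = 25 + 2Q ⇒ Q = 67, P = 226 − 0.5·67 = 192.5.
CS = ½·(226 − 185.8)·80.4 = 1616.04; PS = (185.8·80.4 − 25·80.4 − ½·2·80.4²) = 6464.16; TS = 8080.2.
CS = ½·(226 − 192.5)·67 = 1122.25; PS = (192.5·67 − 25·67 − ½·2·67²) = 6733.5; TS = 7855.75.
DWL = 8080.2 − 7855.75 = 224.45.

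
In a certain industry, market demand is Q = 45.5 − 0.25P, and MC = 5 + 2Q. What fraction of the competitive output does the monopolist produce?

Q_m/Q_c = 0.6

Inverting demand: P = 182 − 4Q.
The monopolist equates marginal revenue to marginal cost: 182 − 8Q = 5 + 2Q, so Q = 17.7. From demand, P = 111.2.
Under competition P = MC: 182 − 4Q = 5 + 2Q ⇒ Q = 29.5, P = 64.
Ratio Q_m/Q_c = 17.7/29.5 = 0.6.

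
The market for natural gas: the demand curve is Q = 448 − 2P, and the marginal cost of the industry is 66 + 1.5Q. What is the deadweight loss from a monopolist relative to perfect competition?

Inverting demand: P = 224 − 0.5Q.
Competitive equilibrium sets price equal to marginal cost: 224 − 0.5Q = 66 + 1.5Q, so Q = 79 and P = 184.5.
A monopolist chooses Q where MR = MC. MR = 224 − Q; setting this equal to 66 + 1.5Q gives Q = 63.2 and P = 192.4.
CS = ½·(224 − 184.5)·79 = 1560.25; PS = (184.5·79 − 66·79 − ½·1.5·79²) = 4680.75; TS = 6241.
CS = ½·(224 − 192.4)·63.2 = 998.56; PS = (192.4·63.2 − 66·63.2 − ½·1.5·63.2²) = 4992.8; TS = 5991.36.
DWL = 6241 − 5991.36 = 249.64.

DWL = 249.64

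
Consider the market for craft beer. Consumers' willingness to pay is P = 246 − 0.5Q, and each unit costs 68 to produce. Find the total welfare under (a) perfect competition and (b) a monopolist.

Perfect competition: P = MC = 68, so 246 − 0.5Q = 68 and Q = 356.
CS = ½·(246 − 68)·356 = 31684; PS = (68 − 68)·356 = 0; TS = 31684.
The monopolist equates marginal revenue to marginal cost: 246 − Q = 68, so Q = 178. From demand, P = 157.
CS = ½·(246 − 157)·178 = 7921; PS = (157 − 68)·178 = 15842; TS = 23763.

Competition: TS = 31684; Monopoly: TS = 23763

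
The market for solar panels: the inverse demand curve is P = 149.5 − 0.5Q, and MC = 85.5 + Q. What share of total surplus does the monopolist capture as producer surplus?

PS/TS = 0.8

Monopoly sets MR = MC: 149.5 − Q = 85.5 + Q ⇒ Q = 32, P = 149.5 − 0.5·32 = 133.5.
CS = ½·(149.5 − 133.5)·32 = 256.
PS = P·Q − VC(Q) = 133.5·32 − (85.5·32 + ½·1·32²) = 1024.
Share captured = PS/TS = 1024/1280 = 0.8.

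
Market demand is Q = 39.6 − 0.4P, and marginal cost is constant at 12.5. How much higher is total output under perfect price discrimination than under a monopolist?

Inverting demand: P = 99 − 2.5Q.
The monopolist equates marginal revenue to marginal cost: 99 − 5Q = 12.5, so Q = 17.3. From demand, P = 55.75.
Under first-degree price discrimination the firm charges each unit its demand price and produces up to where P = MC, i.e. Q = 34.6. Consumer surplus is zero; producer surplus equals total surplus.
Change in total output: 34.6 − 17.3 = 17.3.

Q rises by 17.3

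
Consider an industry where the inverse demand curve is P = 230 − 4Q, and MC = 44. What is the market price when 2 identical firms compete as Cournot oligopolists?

In a 2-firm Cournot equilibrium, symmetry and the first-order condition give q = (230 − 44)/(12) = 15.5. So Q = 31 and P = 106.

P = 106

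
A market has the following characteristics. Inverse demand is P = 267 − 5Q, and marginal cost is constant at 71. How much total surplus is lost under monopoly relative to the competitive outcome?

DWL = 960.4

Perfect competition: P = MC = 71, so 267 − 5Q = 71 and Q = 39.2.
Monopoly sets MR = MC: 267 − 10Q = 71 ⇒ Q = 19.6, P = 267 − 5·19.6 = 169.
DWL is the triangle between Q = 19.6 and Q = 39.2: ½·(39.2 − 19.6)·(169 − 71) = 960.4.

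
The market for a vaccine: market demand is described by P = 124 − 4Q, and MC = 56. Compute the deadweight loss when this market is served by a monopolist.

Perfect competition: P = MC = 56, so 124 − 4Q = 56 and Q = 17.
Monopoly sets MR = MC: 124 − 8Q = 56 ⇒ Q = 8.5, P = 124 − 4·8.5 = 90.
DWL is the triangle between Q = 8.5 and Q = 17: ½·(17 − 8.5)·(90 − 56) = 144.5.

DWL = 144.5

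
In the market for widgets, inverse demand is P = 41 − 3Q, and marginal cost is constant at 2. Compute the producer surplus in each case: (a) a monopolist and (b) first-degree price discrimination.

A monopolist chooses Q where MR = MC. MR = 41 − 6Q; setting this equal to 2 gives Q = 6.5 and P = 21.5.
PS = (21.5 − 2)·6.5 = 126.75.
With perfect price discrimination, output is the efficient level Q = 13 (where demand meets MC), but every buyer pays their willingness to pay: CS = 0 and PS = total surplus.
PS = ½·(41 − 2)·13 = 253.5.

Monopoly: PS = 126.75; Perfect PD: PS = 253.5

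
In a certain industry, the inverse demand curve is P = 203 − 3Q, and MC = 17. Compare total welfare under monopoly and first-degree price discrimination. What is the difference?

TS rises by 1441.5

The monopolist equates marginal revenue to marginal cost: 203 − 6Q = 17, so Q = 31. From demand, P = 110.
CS = ½·(203 − 110)·31 = 1441.5; PS = (110 − 17)·31 = 2883; TS = 4324.5.
With perfect price discrimination, output is the efficient level Q = 62 (where demand meets MC), but every buyer pays their willingness to pay: CS = 0 and PS = total surplus.
TS = 5766 (equal to competitive TS).
Change in total welfare: 5766 − 4324.5 = 1441.5.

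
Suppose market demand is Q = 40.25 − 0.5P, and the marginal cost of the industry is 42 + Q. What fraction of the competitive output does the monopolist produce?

Q_m/Q_c = 0.6

Inverting demand: P = 80.5 − 2Q.
A monopolist chooses Q where MR = MC. MR = 80.5 − 4Q; setting this equal to 42 + Q gives Q = 7.7 and P = 65.1.
Competitive equilibrium sets price equal to marginal cost: 80.5 − 2Q = 42 + Q, so Q = 77/6 and P = 329/6.
Ratio Q_m/Q_c = 7.7/(77/6) = 0.6.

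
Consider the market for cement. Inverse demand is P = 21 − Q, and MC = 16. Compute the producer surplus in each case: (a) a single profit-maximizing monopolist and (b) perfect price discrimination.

Monopoly: PS = 6.25; Perfect PD: PS = 12.5

The monopolist equates marginal revenue to marginal cost: 21 − 2Q = 16, so Q = 2.5. From demand, P = 18.5.
PS = (18.5 − 16)·2.5 = 6.25.
With perfect price discrimination, output is the efficient level Q = 5 (where demand meets MC), but every buyer pays their willingness to pay: CS = 0 and PS = total surplus.
PS = ½·(21 − 16)·5 = 12.5.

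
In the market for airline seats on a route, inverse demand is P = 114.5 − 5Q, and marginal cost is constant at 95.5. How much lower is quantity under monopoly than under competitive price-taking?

Under competition P = MC = 95.5, so Q = (114.5 − 95.5)/5 = 3.8.
Monopoly sets MR = MC: 114.5 − 10Q = 95.5 ⇒ Q = 1.9, P = 114.5 − 5·1.9 = 105.
Change in quantity: 1.9 − 3.8 = −1.9.

Q falls by 1.9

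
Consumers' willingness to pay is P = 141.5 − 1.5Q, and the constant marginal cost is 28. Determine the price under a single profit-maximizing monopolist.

P = 84.75

Monopoly sets MR = MC: 141.5 − 3Q = 28 ⇒ Q = 227/6, P = 141.5 − 1.5·227/6 = 84.75.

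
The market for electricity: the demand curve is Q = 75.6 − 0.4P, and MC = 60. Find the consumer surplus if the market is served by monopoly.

CS = 832.05

Inverting demand: P = 189 − 2.5Q.
A monopolist chooses Q where MR = MC. MR = 189 − 5Q; setting this equal to 60 gives Q = 25.8 and P = 124.5.
CS = ½·(189 − 124.5)·25.8 = 832.05.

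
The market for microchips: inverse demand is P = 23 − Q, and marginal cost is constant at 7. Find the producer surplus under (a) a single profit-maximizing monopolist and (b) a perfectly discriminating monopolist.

The monopolist equates marginal revenue to marginal cost: 23 − 2Q = 7, so Q = 8. From demand, P = 15.
PS = (15 − 7)·8 = 64.
With perfect price discrimination, output is the efficient level Q = 16 (where demand meets MC), but every buyer pays their willingness to pay: CS = 0 and PS = total surplus.
PS = ½·(23 − 7)·16 = 128.

Monopoly: PS = 64; Perfect PD: PS = 128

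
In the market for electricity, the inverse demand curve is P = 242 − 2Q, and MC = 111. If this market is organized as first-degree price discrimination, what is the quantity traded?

Q = 65.5

Under first-degree price discrimination the firm charges each unit its demand price and produces up to where P = MC, i.e. Q = 65.5. Consumer surplus is zero; producer surplus equals total surplus.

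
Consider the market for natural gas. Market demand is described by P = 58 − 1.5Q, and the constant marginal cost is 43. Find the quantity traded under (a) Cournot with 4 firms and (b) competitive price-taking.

Cournot: Q = 8; Competition: Q = 10

In a 4-firm Cournot equilibrium, symmetry and the first-order condition give q = (58 − 43)/(7.5) = 2. So Q = 8 and P = 46.
Competitive firms price at marginal cost: P = 43, giving Q = 10.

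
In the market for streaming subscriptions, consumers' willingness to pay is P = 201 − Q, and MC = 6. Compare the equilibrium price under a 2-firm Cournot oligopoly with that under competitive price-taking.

In a 2-firm Cournot equilibrium, symmetry and the first-order condition give q = (201 − 6)/(3) = 65. So Q = 130 and P = 71.
Competitive firms price at marginal cost: P = 6, giving Q = 195.

Cournot: P = 71; Competition: P = 6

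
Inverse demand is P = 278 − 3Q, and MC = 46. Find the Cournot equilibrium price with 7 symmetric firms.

With 7 symmetric Cournot firms, each firm's FOC gives 278 − 24q = 46, so q = 29/3, Q = 7·29/3 = 203/3, and P = 75.

P = 75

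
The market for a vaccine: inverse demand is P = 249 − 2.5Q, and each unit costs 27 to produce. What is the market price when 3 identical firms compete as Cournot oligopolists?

P = 82.5

With 3 symmetric Cournot firms, each firm's FOC gives 249 − 10q = 27, so q = 22.2, Q = 3·22.2 = 66.6, and P = 82.5.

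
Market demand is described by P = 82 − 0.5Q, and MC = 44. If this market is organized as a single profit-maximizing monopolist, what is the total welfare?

TS = 1083

A monopolist chooses Q where MR = MC. MR = 82 − Q; setting this equal to 44 gives Q = 38 and P = 63.
CS = ½·(82 − 63)·38 = 361; PS = (63 − 44)·38 = 722; TS = 1083.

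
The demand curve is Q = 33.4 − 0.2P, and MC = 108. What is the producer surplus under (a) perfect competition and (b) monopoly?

Competition: PS = 0; Monopoly: PS = 174.05

Inverting demand: P = 167 − 5Q.
Competitive firms price at marginal cost: P = 108, giving Q = 11.8.
PS = (108 − 108)·11.8 = 0.
The monopolist equates marginal revenue to marginal cost: 167 − 10Q = 108, so Q = 5.9. From demand, P = 137.5.
PS = (137.5 − 108)·5.9 = 174.05.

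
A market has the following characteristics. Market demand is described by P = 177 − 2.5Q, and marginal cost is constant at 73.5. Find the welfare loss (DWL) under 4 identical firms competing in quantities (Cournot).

Perfect competition: P = MC = 73.5, so 177 − 2.5Q = 73.5 and Q = 41.4.
With 4 symmetric Cournot firms, each firm's FOC gives 177 − 12.5q = 73.5, so q = 8.28, Q = 4·8.28 = 33.12, and P = 94.2.
DWL is the triangle between Q = 33.12 and Q = 41.4: ½·(41.4 − 33.12)·(94.2 − 73.5) = 85.698.

DWL = 85.698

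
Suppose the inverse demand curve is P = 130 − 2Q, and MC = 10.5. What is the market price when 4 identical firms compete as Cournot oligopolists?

In a 4-firm Cournot equilibrium, symmetry and the first-order condition give q = (130 − 10.5)/(10) = 11.95. So Q = 47.8 and P = 34.4.

P = 34.4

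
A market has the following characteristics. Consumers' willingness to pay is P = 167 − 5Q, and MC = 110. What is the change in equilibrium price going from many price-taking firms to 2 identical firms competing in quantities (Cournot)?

P rises by 19

Perfect competition: P = MC = 110, so 167 − 5Q = 110 and Q = 11.4.
Cournot with 2 identical firms: the symmetric best-response condition is 167 − 15q = 110. Each firm produces q = 3.8, total output Q = 7.6, price P = 129.
Change in equilibrium price: 129 − 110 = 19.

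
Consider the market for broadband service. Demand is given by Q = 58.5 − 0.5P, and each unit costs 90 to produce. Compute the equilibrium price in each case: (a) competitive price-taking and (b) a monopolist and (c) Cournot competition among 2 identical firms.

Competition: P = 90; Monopoly: P = 103.5; Cournot: P = 99

Inverting demand: P = 117 − 2Q.
Under competition P = MC = 90, so Q = (117 − 90)/2 = 13.5.
Monopoly sets MR = MC: 117 − 4Q = 90 ⇒ Q = 6.75, P = 117 − 2·6.75 = 103.5.
Cournot with 2 identical firms: the symmetric best-response condition is 117 − 6q = 90. Each firm produces q = 4.5, total output Q = 9, price P = 99.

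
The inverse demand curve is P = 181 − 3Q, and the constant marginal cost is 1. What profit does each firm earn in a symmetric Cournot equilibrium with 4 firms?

Cournot with 4 identical firms: the symmetric best-response condition is 181 − 15q = 1. Each firm produces q = 12, total output Q = 48, price P = 37.
Each firm's profit = (37 − 1)·12 = 432.

π_i = 432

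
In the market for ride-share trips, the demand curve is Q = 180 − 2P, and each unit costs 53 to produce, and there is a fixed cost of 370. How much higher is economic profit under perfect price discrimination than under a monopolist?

π rises by 684.5

Inverting demand: P = 90 − 0.5Q.
The monopolist equates marginal revenue to marginal cost: 90 − Q = 53, so Q = 37. From demand, P = 71.5.
Profit = (71.5 − 53)·37 − 370 = 314.5.
A perfectly discriminating monopolist sells every unit with P(Q) ≥ MC(Q), so output equals the competitive quantity Q = 74. Each buyer pays their reservation price, so CS = 0 and the firm captures all surplus.
PS equals the full surplus area, 1369. Profit = 1369 − 370 = 999.
Change in economic profit: 999 − 314.5 = 684.5.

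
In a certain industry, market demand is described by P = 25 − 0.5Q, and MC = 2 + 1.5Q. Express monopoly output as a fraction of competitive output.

Q_m/Q_c = 0.8

A monopolist chooses Q where MR = MC. MR = 25 − Q; setting this equal to 2 + 1.5Q gives Q = 9.2 and P = 20.4.
Competitive equilibrium sets price equal to marginal cost: 25 − 0.5Q = 2 + 1.5Q, so Q = 11.5 and P = 19.25.
Ratio Q_m/Q_c = 9.2/11.5 = 0.8.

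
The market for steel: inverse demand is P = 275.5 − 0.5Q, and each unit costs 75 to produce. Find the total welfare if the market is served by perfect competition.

TS = 40200.25

Under competition P = MC = 75, so Q = (275.5 − 75)/0.5 = 401.
CS = ½·(275.5 − 75)·401 = 40200.25; PS = (75 − 75)·401 = 0; TS = 40200.25.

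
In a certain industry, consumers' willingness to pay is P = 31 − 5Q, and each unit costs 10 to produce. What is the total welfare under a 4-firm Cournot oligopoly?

TS = 42.336

In a 4-firm Cournot equilibrium, symmetry and the first-order condition give q = (31 − 10)/(25) = 0.84. So Q = 3.36 and P = 14.2.
CS = ½·(31 − 14.2)·3.36 = 28.224; PS = (14.2 − 10)·3.36 = 14.112; TS = 42.336.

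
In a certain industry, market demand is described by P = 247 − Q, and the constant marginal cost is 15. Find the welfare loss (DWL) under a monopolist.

DWL = 6728

Under competition P = MC = 15, so Q = (247 − 15)/1 = 232.
Monopoly sets MR = MC: 247 − 2Q = 15 ⇒ Q = 116, P = 247 − 116 = 131.
DWL is the triangle between Q = 116 and Q = 232: ½·(232 − 116)·(131 − 15) = 6728.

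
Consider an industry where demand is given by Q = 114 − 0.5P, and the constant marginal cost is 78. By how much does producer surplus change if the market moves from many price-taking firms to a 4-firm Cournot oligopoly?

PS rises by 1800

Inverting demand: P = 228 − 2Q.
Perfect competition: P = MC = 78, so 228 − 2Q = 78 and Q = 75.
PS = (78 − 78)·75 = 0.
With 4 symmetric Cournot firms, each firm's FOC gives 228 − 10q = 78, so q = 15, Q = 4·15 = 60, and P = 108.
PS = (108 − 78)·60 = 1800.
Change in producer surplus: 1800 − 0 = 1800.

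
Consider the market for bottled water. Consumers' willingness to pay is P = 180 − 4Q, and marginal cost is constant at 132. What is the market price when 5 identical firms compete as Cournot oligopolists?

P = 140

In a 5-firm Cournot equilibrium, symmetry and the first-order condition give q = (180 − 132)/(24) = 2. So Q = 10 and P = 140.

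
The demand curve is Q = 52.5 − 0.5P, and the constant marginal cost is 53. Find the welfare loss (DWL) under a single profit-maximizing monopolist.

Inverting demand: P = 105 − 2Q.
Under competition P = MC = 53, so Q = (105 − 53)/2 = 26.
Monopoly sets MR = MC: 105 − 4Q = 53 ⇒ Q = 13, P = 105 − 2·13 = 79.
DWL is the triangle between Q = 13 and Q = 26: ½·(26 − 13)·(79 − 53) = 169.

DWL = 169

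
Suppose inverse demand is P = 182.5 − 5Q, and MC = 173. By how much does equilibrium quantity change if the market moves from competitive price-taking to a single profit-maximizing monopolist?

Q falls by 0.95

Competitive firms price at marginal cost: P = 173, giving Q = 1.9.
A monopolist chooses Q where MR = MC. MR = 182.5 − 10Q; setting this equal to 173 gives Q = 0.95 and P = 177.75.
Change in equilibrium quantity: 0.95 − 1.9 = −0.95.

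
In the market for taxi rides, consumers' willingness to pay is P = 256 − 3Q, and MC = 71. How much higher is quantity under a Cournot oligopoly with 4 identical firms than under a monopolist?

Quantity rises by 18.5

A monopolist chooses Q where MR = MC. MR = 256 − 6Q; setting this equal to 71 gives Q = 185/6 and P = 163.5.
In a 4-firm Cournot equilibrium, symmetry and the first-order condition give q = (256 − 71)/(15) = 37/3. So Q = 148/3 and P = 108.
Change in quantity: 148/3 − 185/6 = 18.5.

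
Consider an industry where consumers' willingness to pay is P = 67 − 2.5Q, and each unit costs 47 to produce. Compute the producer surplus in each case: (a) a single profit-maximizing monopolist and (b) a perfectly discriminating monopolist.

Monopoly: PS = 40; Perfect PD: PS = 80

A monopolist chooses Q where MR = MC. MR = 67 − 5Q; setting this equal to 47 gives Q = 4 and P = 57.
PS = (57 − 47)·4 = 40.
A perfectly discriminating monopolist sells every unit with P(Q) ≥ MC(Q), so output equals the competitive quantity Q = 8. Each buyer pays their reservation price, so CS = 0 and the firm captures all surplus.
PS = ½·(67 − 47)·8 = 80.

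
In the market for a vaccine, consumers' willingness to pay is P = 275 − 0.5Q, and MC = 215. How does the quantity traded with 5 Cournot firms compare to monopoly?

In a 5-firm Cournot equilibrium, symmetry and the first-order condition give q = (275 − 215)/(3) = 20. So Q = 100 and P = 225.
A monopolist chooses Q where MR = MC. MR = 275 − Q; setting this equal to 215 gives Q = 60 and P = 245.

Cournot: Q = 100; Monopoly: Q = 60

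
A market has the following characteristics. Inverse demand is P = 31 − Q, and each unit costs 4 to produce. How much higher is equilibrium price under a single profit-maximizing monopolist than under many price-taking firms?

Competitive firms price at marginal cost: P = 4, giving Q = 27.
The monopolist equates marginal revenue to marginal cost: 31 − 2Q = 4, so Q = 13.5. From demand, P = 17.5.
Change in equilibrium price: 17.5 − 4 = 13.5.

Equilibrium price rises by 13.5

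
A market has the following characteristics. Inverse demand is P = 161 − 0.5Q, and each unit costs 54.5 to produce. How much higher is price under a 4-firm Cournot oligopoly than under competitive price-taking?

Under competition P = MC = 54.5, so Q = (161 − 54.5)/0.5 = 213.
With 4 symmetric Cournot firms, each firm's FOC gives 161 − 2.5q = 54.5, so q = 42.6, Q = 4·42.6 = 170.4, and P = 75.8.
Change in price: 75.8 − 54.5 = 21.3.

P rises by 21.3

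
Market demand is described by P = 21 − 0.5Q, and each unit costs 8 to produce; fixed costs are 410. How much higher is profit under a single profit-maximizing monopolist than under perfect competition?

π rises by 84.5

Under competition P = MC = 8, so Q = (21 − 8)/0.5 = 26.
Profit = (8 − 8)·26 − 410 = −410.
The monopolist equates marginal revenue to marginal cost: 21 − Q = 8, so Q = 13. From demand, P = 14.5.
Profit = (14.5 − 8)·13 − 410 = −325.5.
Change in profit: −325.5 − −410 = 84.5.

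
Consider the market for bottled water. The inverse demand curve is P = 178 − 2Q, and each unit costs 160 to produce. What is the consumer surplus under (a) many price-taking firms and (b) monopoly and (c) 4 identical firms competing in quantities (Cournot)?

Competition: CS = 81; Monopoly: CS = 20.25; Cournot: CS = 51.84

Under competition P = MC = 160, so Q = (178 − 160)/2 = 9.
CS = ½·(178 − 160)·9 = 81.
Monopoly sets MR = MC: 178 − 4Q = 160 ⇒ Q = 4.5, P = 178 − 2·4.5 = 169.
CS = ½·(178 − 169)·4.5 = 20.25.
In a 4-firm Cournot equilibrium, symmetry and the first-order condition give q = (178 − 160)/(10) = 1.8. So Q = 7.2 and P = 163.6.
CS = ½·(178 − 163.6)·7.2 = 51.84.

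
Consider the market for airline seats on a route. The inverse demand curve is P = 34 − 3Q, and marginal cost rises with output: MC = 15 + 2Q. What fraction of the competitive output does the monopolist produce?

Q_m/Q_c = 0.625

The monopolist equates marginal revenue to marginal cost: 34 − 6Q = 15 + 2Q, so Q = 2.375. From demand, P = 26.875.
Under competition P = MC: 34 − 3Q = 15 + 2Q ⇒ Q = 3.8, P = 22.6.
Ratio Q_m/Q_c = 2.375/3.8 = 0.625.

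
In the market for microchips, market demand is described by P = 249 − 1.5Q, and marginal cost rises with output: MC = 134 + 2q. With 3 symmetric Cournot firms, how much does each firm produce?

q_i = 14.375

Cournot with 3 identical firms: the symmetric best-response condition is 249 − 6q = 134 + 2q. Each firm produces q = 14.375, total output Q = 43.125, price P = 2949/16.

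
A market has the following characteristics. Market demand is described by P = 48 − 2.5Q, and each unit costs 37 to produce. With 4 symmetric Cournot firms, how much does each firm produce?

In a 4-firm Cournot equilibrium, symmetry and the first-order condition give q = (48 − 37)/(12.5) = 0.88. So Q = 3.52 and P = 39.2.

q_i = 0.88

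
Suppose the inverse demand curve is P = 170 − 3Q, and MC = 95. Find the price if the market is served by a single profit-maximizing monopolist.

P = 132.5

Monopoly sets MR = MC: 170 − 6Q = 95 ⇒ Q = 12.5, P = 170 − 3·12.5 = 132.5.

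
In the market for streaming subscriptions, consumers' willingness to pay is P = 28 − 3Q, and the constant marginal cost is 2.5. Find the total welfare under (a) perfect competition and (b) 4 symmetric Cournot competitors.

Competition: TS = 108.375; Cournot: TS = 104.04

Competitive firms price at marginal cost: P = 2.5, giving Q = 8.5.
CS = ½·(28 − 2.5)·8.5 = 108.375; PS = (2.5 − 2.5)·8.5 = 0; TS = 108.375.
Cournot with 4 identical firms: the symmetric best-response condition is 28 − 15q = 2.5. Each firm produces q = 1.7, total output Q = 6.8, price P = 7.6.
CS = ½·(28 − 7.6)·6.8 = 69.36; PS = (7.6 − 2.5)·6.8 = 34.68; TS = 104.04.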